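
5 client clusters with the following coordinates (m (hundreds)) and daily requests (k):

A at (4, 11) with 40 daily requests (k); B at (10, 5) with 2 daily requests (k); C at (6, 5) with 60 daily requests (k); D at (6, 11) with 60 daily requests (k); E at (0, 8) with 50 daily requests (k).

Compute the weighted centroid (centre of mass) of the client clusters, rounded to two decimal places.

(4.25, 8.54)

The minimiser of Σwᵢ‖p−pᵢ‖² is the weighted centroid p* = (Σwᵢpᵢ)/(Σwᵢ).
Σwᵢ = 212.
Σwᵢxᵢ = 40·4 + 2·10 + 60·6 + 60·6 + 50·0 = 900.
Σwᵢyᵢ = 40·11 + 2·5 + 60·5 + 60·11 + 50·8 = 1810.
x* = 900/212 = 4.25, y* = 1810/212 = 8.54.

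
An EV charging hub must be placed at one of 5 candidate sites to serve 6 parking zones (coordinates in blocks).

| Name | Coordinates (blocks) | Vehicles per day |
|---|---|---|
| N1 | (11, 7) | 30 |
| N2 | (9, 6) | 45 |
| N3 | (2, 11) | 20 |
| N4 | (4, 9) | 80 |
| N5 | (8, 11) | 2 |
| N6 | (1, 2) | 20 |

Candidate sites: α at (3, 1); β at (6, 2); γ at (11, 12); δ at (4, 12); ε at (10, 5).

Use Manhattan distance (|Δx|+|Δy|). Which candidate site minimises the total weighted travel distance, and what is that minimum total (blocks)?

Total weighted distance at each candidate:
  α (3, 1): total = 1945
  β (6, 2): total = 1717
  γ (11, 12): total = 1918
  δ (4, 12): total = 1425
  ε (10, 5): total = 1516
Minimum is at δ with total 1425 blocks.

δ, total 1425 blocks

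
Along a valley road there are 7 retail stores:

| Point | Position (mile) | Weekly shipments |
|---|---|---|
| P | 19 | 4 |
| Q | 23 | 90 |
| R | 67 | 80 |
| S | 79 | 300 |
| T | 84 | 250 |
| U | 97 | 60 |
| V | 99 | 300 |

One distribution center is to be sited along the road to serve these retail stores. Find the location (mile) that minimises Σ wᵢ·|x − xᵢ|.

x = 84

For a sum of weighted absolute distances on a line, the optimum is the weighted median (not the mean). Total weight W = 1084; half-weight = 542.
Sort by position and accumulate weight:
  mile 19 (P, w=4) → cum 4
  mile 23 (Q, w=90) → cum 94
  mile 67 (R, w=80) → cum 174
  mile 79 (S, w=300) → cum 474
  mile 84 (T, w=250) → cum 724  ≥ 542 → median here
  mile 97 (U, w=60) → cum 784
  mile 99 (V, w=300) → cum 1084
Optimal location: mile 84.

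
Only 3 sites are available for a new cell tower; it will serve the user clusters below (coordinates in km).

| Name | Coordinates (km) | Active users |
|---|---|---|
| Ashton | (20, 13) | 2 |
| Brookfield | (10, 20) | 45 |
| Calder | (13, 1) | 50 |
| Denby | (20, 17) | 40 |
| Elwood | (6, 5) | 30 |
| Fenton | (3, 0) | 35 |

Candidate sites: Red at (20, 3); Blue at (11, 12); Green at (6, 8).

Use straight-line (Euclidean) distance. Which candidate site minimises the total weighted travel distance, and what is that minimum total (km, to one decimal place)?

Blue, total 2114.6 km

Total weighted distance at each candidate:
  Red (20, 3): total = 2860.0
  Blue (11, 12): total = 2114.6
  Green (6, 8): total = 2148.7
Minimum is at Blue with total 2114.6 km.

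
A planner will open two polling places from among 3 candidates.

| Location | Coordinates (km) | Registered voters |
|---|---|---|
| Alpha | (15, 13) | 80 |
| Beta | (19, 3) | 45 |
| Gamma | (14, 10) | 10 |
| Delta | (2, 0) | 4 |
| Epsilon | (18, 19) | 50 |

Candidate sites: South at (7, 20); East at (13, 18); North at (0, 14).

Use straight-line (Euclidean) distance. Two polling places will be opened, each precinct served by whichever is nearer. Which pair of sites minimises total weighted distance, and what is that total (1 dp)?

{East, North}, total 1550.0

Evaluate every pair (each demand assigned to the nearer of the two):
  {East, North}: total = 1550.0
  {South, East}: total = 1575.8
  {South, North}: total = 2517.7
Best pair: {East, North} with total 1550.0.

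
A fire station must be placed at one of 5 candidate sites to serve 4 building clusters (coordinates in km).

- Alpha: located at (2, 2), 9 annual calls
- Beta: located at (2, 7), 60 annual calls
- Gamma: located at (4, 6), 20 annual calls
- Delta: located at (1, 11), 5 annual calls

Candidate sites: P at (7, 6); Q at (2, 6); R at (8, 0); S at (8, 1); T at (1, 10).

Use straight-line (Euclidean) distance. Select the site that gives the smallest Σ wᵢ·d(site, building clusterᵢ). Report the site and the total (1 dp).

Q, total 161.5 km

Total weighted distance at each candidate:
  P (7, 6): total = 462.6
  Q (2, 6): total = 161.5
  R (8, 0): total = 819.5
  S (8, 1): total = 753.0
  T (1, 10): total = 367.3
Minimum is at Q with total 161.5 km.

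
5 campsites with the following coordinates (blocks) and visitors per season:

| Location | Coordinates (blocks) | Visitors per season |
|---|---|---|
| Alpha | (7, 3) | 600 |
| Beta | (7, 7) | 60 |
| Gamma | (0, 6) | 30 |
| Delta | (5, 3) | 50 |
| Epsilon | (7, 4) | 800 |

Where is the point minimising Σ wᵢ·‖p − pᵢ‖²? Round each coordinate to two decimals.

(6.80, 3.73)

The minimiser of Σwᵢ‖p−pᵢ‖² is the weighted centroid p* = (Σwᵢpᵢ)/(Σwᵢ).
Σwᵢ = 1540.
Σwᵢxᵢ = 600·7 + 60·7 + 30·0 + 50·5 + 800·7 = 10470.
Σwᵢyᵢ = 600·3 + 60·7 + 30·6 + 50·3 + 800·4 = 5750.
x* = 10470/1540 = 6.80, y* = 5750/1540 = 3.73.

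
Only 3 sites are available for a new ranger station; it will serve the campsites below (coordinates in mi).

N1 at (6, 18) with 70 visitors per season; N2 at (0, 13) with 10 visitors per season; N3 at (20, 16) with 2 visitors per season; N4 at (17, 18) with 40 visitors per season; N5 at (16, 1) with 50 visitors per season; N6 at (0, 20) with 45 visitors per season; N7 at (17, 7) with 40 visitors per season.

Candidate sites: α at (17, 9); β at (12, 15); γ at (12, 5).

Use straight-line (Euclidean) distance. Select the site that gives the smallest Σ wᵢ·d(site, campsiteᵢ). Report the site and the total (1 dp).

Total weighted distance at each candidate:
  α (17, 9): total = 2939.1
  β (12, 15): total = 2531.0
  γ (12, 5): total = 3093.5
Minimum is at β with total 2531.0 mi.

β, total 2531.0 mi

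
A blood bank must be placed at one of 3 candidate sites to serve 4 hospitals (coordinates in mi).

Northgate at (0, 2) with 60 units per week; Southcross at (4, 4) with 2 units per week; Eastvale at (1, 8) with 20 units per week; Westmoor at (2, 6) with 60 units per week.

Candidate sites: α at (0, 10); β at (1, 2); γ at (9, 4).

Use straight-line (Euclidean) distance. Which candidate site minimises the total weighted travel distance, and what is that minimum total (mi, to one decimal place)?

Total weighted distance at each candidate:
  α (0, 10): total = 807.5
  β (1, 2): total = 434.6
  γ (9, 4): total = 1178.9
Minimum is at β with total 434.6 mi.

β, total 434.6 mi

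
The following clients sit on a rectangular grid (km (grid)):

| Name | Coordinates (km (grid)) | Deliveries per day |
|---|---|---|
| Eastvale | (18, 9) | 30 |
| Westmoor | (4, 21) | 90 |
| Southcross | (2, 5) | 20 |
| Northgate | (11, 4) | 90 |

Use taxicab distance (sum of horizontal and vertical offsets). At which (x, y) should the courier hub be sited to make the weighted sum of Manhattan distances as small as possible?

(11, 9)

Manhattan distance separates: Σwᵢ(|x−xᵢ|+|y−yᵢ|) = Σwᵢ|x−xᵢ| + Σwᵢ|y−yᵢ|, so x and y are optimised independently as 1-D weighted medians.
Total weight W = 230; half = 115.
x-coordinate, sorted with cumulative weight:
  x=2 (Southcross, w=20) cum 20
  x=4 (Westmoor, w=90) cum 110
  x=11 (Northgate, w=90) cum 200  ← median
  x=18 (Eastvale, w=30) cum 230
⇒ x* = 11
y-coordinate, sorted with cumulative weight:
  y=4 (Northgate, w=90) cum 90
  y=5 (Southcross, w=20) cum 110
  y=9 (Eastvale, w=30) cum 140  ← median
  y=21 (Westmoor, w=90) cum 230
⇒ y* = 9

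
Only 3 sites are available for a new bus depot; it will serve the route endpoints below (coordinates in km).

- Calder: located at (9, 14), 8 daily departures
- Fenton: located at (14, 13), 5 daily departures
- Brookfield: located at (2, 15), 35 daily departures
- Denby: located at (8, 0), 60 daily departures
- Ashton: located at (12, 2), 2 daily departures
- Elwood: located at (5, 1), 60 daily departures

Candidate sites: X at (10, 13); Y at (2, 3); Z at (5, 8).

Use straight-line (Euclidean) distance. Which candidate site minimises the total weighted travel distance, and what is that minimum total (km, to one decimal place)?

Total weighted distance at each candidate:
  X (10, 13): total = 1911.5
  Y (2, 3): total = 1241.3
  Z (5, 8): total = 1326.8
Minimum is at Y with total 1241.3 km.

Y, total 1241.3 km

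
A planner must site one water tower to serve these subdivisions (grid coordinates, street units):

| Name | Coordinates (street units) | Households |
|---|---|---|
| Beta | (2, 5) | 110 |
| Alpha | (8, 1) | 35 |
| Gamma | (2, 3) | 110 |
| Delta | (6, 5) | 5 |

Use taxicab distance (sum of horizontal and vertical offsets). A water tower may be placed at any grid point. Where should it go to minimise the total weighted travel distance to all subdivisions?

(2, 3)

Manhattan distance separates: Σwᵢ(|x−xᵢ|+|y−yᵢ|) = Σwᵢ|x−xᵢ| + Σwᵢ|y−yᵢ|, so x and y are optimised independently as 1-D weighted medians.
Total weight W = 260; half = 130.
x-coordinate, sorted with cumulative weight:
  x=2 (Beta, w=110) cum 110
  x=2 (Gamma, w=110) cum 220  ← median
  x=6 (Delta, w=5) cum 225
  x=8 (Alpha, w=35) cum 260
⇒ x* = 2
y-coordinate, sorted with cumulative weight:
  y=1 (Alpha, w=35) cum 35
  y=3 (Gamma, w=110) cum 145  ← median
  y=5 (Beta, w=110) cum 255
  y=5 (Delta, w=5) cum 260
⇒ y* = 3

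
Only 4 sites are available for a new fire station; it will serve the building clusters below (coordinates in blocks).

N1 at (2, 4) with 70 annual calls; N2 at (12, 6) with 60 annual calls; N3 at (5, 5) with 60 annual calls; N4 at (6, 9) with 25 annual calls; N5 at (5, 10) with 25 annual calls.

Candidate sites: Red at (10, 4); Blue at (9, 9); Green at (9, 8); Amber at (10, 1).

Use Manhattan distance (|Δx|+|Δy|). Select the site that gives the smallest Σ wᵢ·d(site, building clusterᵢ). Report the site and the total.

Red, total 1660 blocks

Total weighted distance at each candidate:
  Red (10, 4): total = 1660
  Blue (9, 9): total = 1880
  Green (9, 8): total = 1740
  Amber (10, 1): total = 2380
Minimum is at Red with total 1660 blocks.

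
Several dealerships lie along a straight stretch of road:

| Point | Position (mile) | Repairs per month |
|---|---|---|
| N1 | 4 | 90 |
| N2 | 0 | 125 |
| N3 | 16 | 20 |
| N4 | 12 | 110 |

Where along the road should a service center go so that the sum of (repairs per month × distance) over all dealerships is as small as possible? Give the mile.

For a sum of weighted absolute distances on a line, the optimum is the weighted median (not the mean). Total weight W = 345; half-weight = 172.5.
Sort by position and accumulate weight:
  mile 0 (N2, w=125) → cum 125
  mile 4 (N1, w=90) → cum 215  ≥ 172.5 → median here
  mile 12 (N4, w=110) → cum 325
  mile 16 (N3, w=20) → cum 345
Optimal location: mile 4.

x = 4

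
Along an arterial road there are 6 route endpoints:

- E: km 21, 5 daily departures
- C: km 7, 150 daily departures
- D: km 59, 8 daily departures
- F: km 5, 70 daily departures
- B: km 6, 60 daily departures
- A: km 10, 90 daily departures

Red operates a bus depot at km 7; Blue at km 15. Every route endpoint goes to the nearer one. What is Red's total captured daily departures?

The indifferent point is the midpoint (7+15)/2 = 11; route endpoints left of it (closer to Red at 7) go to Red, those right go to Blue.
  F at 5 (w=70) → Red
  B at 6 (w=60) → Red
  C at 7 (w=150) → Red
  A at 10 (w=90) → Red
  E at 21 (w=5) → Blue
  D at 59 (w=8) → Blue
Red captures 370; Blue captures 13.

370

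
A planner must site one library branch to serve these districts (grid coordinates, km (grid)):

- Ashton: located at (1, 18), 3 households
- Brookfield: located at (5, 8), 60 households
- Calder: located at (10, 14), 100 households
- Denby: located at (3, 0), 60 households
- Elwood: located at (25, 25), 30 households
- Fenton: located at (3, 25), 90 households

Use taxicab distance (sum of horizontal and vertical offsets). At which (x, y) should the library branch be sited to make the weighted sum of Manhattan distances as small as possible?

Manhattan distance separates: Σwᵢ(|x−xᵢ|+|y−yᵢ|) = Σwᵢ|x−xᵢ| + Σwᵢ|y−yᵢ|, so x and y are optimised independently as 1-D weighted medians.
Total weight W = 343; half = 171.5.
x-coordinate, sorted with cumulative weight:
  x=1 (Ashton, w=3) cum 3
  x=3 (Denby, w=60) cum 63
  x=3 (Fenton, w=90) cum 153
  x=5 (Brookfield, w=60) cum 213  ← median
  x=10 (Calder, w=100) cum 313
  x=25 (Elwood, w=30) cum 343
⇒ x* = 5
y-coordinate, sorted with cumulative weight:
  y=0 (Denby, w=60) cum 60
  y=8 (Brookfield, w=60) cum 120
  y=14 (Calder, w=100) cum 220  ← median
  y=18 (Ashton, w=3) cum 223
  y=25 (Elwood, w=30) cum 253
  y=25 (Fenton, w=90) cum 343
⇒ y* = 14

(5, 14)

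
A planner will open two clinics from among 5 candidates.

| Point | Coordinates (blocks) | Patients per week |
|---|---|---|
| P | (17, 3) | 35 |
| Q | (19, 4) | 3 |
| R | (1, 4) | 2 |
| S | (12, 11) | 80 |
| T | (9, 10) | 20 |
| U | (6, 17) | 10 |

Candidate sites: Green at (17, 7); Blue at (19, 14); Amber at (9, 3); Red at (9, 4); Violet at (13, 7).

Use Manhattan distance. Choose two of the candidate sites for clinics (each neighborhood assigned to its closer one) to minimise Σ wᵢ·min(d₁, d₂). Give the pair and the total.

Evaluate every pair (each demand assigned to the nearer of the two):
  {Green, Violet}: total = 895
  {Red, Violet}: total = 1003
  {Amber, Violet}: total = 1035
  {Blue, Violet}: total = 1037
  {Green, Red}: total = 1171
  {Green, Amber}: total = 1203
  {Green, Blue}: total = 1293
  {Amber, Red}: total = 1406
  {Blue, Amber}: total = 1428
  {Blue, Red}: total = 1441
Best pair: {Green, Violet} with total 895.

{Green, Violet}, total 895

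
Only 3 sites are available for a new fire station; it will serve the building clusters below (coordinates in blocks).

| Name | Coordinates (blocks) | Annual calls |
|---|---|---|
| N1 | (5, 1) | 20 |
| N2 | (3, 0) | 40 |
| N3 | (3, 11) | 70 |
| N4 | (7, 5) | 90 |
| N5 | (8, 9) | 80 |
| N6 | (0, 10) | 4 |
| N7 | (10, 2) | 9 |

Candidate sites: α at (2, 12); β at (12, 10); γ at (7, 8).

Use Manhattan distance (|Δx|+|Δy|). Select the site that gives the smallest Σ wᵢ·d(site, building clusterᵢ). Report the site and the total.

Total weighted distance at each candidate:
  α (2, 12): total = 2918
  β (12, 10): total = 3218
  γ (7, 8): total = 1697
Minimum is at γ with total 1697 blocks.

γ, total 1697 blocks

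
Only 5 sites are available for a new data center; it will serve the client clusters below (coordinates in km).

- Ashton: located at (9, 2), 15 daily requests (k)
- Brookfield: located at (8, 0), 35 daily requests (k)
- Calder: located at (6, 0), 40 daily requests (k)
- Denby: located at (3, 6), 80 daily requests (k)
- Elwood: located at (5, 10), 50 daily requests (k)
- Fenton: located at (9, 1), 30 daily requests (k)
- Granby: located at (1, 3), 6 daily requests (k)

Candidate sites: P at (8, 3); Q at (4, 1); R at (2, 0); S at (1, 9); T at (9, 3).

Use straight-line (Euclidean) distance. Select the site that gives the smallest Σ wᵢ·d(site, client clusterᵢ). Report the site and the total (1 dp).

Total weighted distance at each candidate:
  P (8, 3): total = 1226.8
  Q (4, 1): total = 1342.6
  R (2, 0): total = 1718.9
  S (1, 9): total = 1840.3
  T (9, 3): total = 1343.2
Minimum is at P with total 1226.8 km.

P, total 1226.8 km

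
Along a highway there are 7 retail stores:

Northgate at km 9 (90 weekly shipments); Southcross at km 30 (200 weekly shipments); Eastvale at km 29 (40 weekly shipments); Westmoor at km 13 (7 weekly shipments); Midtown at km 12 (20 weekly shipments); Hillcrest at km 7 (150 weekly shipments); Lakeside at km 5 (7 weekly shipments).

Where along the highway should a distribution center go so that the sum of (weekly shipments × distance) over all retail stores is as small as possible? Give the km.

For a sum of weighted absolute distances on a line, the optimum is the weighted median (not the mean). Total weight W = 514; half-weight = 257.
Sort by position and accumulate weight:
  km 5 (Lakeside, w=7) → cum 7
  km 7 (Hillcrest, w=150) → cum 157
  km 9 (Northgate, w=90) → cum 247
  km 12 (Midtown, w=20) → cum 267  ≥ 257 → median here
  km 13 (Westmoor, w=7) → cum 274
  km 29 (Eastvale, w=40) → cum 314
  km 30 (Southcross, w=200) → cum 514
Optimal location: km 12.

x = 12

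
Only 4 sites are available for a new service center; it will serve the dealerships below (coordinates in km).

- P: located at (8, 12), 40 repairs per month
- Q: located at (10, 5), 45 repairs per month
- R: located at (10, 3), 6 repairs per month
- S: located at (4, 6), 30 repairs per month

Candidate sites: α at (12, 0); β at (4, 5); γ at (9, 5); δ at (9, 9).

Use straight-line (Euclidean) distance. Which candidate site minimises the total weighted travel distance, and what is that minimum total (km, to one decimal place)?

Total weighted distance at each candidate:
  α (12, 0): total = 1069.9
  β (4, 5): total = 660.4
  γ (9, 5): total = 494.2
  δ (9, 9): total = 523.5
Minimum is at γ with total 494.2 km.

γ, total 494.2 km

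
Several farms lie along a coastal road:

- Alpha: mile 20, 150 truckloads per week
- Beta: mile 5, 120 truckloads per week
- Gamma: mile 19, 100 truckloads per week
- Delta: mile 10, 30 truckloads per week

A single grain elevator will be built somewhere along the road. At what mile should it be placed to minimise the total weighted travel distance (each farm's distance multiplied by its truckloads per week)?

For a sum of weighted absolute distances on a line, the optimum is the weighted median (not the mean). Total weight W = 400; half-weight = 200.
Sort by position and accumulate weight:
  mile 5 (Beta, w=120) → cum 120
  mile 10 (Delta, w=30) → cum 150
  mile 19 (Gamma, w=100) → cum 250  ≥ 200 → median here
  mile 20 (Alpha, w=150) → cum 400
Optimal location: mile 19.

x = 19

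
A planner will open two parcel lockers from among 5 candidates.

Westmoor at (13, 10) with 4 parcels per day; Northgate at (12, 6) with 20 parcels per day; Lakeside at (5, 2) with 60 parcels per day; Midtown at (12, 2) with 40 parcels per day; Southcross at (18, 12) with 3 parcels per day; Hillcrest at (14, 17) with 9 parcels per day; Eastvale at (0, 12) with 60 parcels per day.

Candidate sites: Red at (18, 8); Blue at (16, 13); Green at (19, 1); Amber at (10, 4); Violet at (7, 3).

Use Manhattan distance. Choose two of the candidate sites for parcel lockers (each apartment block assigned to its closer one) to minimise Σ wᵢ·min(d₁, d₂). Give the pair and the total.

{Amber, Violet}, total 1617

Evaluate every pair (each demand assigned to the nearer of the two):
  {Amber, Violet}: total = 1617
  {Blue, Violet}: total = 1627
  {Red, Violet}: total = 1697
  {Blue, Amber}: total = 1767
  {Green, Violet}: total = 1817
  {Red, Amber}: total = 1897
  {Green, Amber}: total = 1965
  {Blue, Green}: total = 2547
  {Red, Green}: total = 2857
  {Red, Blue}: total = 2887
Best pair: {Amber, Violet} with total 1617.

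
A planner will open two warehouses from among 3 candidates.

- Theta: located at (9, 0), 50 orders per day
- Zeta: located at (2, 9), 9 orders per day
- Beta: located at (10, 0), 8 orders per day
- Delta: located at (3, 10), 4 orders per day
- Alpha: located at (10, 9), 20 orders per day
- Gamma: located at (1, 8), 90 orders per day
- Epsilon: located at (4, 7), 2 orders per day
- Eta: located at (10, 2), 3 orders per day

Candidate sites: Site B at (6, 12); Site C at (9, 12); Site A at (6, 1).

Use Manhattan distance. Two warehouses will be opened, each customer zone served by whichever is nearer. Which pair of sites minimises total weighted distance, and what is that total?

Evaluate every pair (each demand assigned to the nearer of the two):
  {Site B, Site A}: total = 1302
  {Site C, Site A}: total = 1553
  {Site B, Site C}: total = 1724
Best pair: {Site B, Site A} with total 1302.

{Site B, Site A}, total 1302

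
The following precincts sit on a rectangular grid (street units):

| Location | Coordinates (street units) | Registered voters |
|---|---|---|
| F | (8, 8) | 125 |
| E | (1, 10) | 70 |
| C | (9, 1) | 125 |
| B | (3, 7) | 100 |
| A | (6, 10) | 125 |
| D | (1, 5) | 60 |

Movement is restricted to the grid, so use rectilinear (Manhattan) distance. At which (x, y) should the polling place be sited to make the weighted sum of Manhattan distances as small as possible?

Manhattan distance separates: Σwᵢ(|x−xᵢ|+|y−yᵢ|) = Σwᵢ|x−xᵢ| + Σwᵢ|y−yᵢ|, so x and y are optimised independently as 1-D weighted medians.
Total weight W = 605; half = 302.5.
x-coordinate, sorted with cumulative weight:
  x=1 (E, w=70) cum 70
  x=1 (D, w=60) cum 130
  x=3 (B, w=100) cum 230
  x=6 (A, w=125) cum 355  ← median
  x=8 (F, w=125) cum 480
  x=9 (C, w=125) cum 605
⇒ x* = 6
y-coordinate, sorted with cumulative weight:
  y=1 (C, w=125) cum 125
  y=5 (D, w=60) cum 185
  y=7 (B, w=100) cum 285
  y=8 (F, w=125) cum 410  ← median
  y=10 (E, w=70) cum 480
  y=10 (A, w=125) cum 605
⇒ y* = 8

(6, 8)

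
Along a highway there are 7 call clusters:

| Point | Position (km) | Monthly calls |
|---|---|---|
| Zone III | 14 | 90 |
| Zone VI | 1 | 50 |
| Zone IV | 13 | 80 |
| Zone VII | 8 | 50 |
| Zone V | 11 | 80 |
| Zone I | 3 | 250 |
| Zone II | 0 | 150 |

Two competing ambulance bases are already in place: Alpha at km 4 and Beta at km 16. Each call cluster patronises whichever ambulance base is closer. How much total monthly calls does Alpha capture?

The indifferent point is the midpoint (4+16)/2 = 10; call clusters left of it (closer to Alpha at 4) go to Alpha, those right go to Beta.
  Zone II at 0 (w=150) → Alpha
  Zone VI at 1 (w=50) → Alpha
  Zone I at 3 (w=250) → Alpha
  Zone VII at 8 (w=50) → Alpha
  Zone V at 11 (w=80) → Beta
  Zone IV at 13 (w=80) → Beta
  Zone III at 14 (w=90) → Beta
Alpha captures 500; Beta captures 250.

500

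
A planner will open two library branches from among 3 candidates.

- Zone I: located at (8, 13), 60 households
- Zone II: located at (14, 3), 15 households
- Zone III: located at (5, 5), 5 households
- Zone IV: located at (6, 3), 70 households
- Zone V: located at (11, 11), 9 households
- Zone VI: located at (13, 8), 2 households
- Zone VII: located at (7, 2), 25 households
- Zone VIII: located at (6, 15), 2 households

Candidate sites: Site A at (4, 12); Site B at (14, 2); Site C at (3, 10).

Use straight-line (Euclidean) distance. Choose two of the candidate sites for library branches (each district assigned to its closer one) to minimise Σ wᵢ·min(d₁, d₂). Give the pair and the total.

Evaluate every pair (each demand assigned to the nearer of the two):
  {Site A, Site B}: total = 1120.1
  {Site B, Site C}: total = 1196.3
  {Site A, Site C}: total = 1317.1
Best pair: {Site A, Site B} with total 1120.1.

{Site A, Site B}, total 1120.1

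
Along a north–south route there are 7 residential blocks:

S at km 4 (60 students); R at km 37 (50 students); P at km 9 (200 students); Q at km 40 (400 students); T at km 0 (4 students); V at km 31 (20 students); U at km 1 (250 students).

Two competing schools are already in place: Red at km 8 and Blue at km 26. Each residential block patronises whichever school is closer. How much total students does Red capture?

The indifferent point is the midpoint (8+26)/2 = 17; residential blocks left of it (closer to Red at 8) go to Red, those right go to Blue.
  T at 0 (w=4) → Red
  U at 1 (w=250) → Red
  S at 4 (w=60) → Red
  P at 9 (w=200) → Red
  V at 31 (w=20) → Blue
  R at 37 (w=50) → Blue
  Q at 40 (w=400) → Blue
Red captures 514; Blue captures 470.

514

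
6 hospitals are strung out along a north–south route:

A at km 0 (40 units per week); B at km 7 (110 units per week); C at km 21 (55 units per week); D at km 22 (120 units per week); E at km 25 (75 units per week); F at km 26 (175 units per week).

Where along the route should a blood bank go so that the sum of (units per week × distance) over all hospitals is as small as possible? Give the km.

For a sum of weighted absolute distances on a line, the optimum is the weighted median (not the mean). Total weight W = 575; half-weight = 287.5.
Sort by position and accumulate weight:
  km 0 (A, w=40) → cum 40
  km 7 (B, w=110) → cum 150
  km 21 (C, w=55) → cum 205
  km 22 (D, w=120) → cum 325  ≥ 287.5 → median here
  km 25 (E, w=75) → cum 400
  km 26 (F, w=175) → cum 575
Optimal location: km 22.

x = 22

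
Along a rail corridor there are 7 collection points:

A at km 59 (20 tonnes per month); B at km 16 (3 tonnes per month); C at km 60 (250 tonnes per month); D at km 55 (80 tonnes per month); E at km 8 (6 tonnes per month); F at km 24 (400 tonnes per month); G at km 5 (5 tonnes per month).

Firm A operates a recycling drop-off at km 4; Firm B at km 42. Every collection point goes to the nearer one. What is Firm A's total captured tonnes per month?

14

The indifferent point is the midpoint (4+42)/2 = 23; collection points left of it (closer to Firm A at 4) go to Firm A, those right go to Firm B.
  G at 5 (w=5) → Firm A
  E at 8 (w=6) → Firm A
  B at 16 (w=3) → Firm A
  F at 24 (w=400) → Firm B
  D at 55 (w=80) → Firm B
  A at 59 (w=20) → Firm B
  C at 60 (w=250) → Firm B
Firm A captures 14; Firm B captures 750.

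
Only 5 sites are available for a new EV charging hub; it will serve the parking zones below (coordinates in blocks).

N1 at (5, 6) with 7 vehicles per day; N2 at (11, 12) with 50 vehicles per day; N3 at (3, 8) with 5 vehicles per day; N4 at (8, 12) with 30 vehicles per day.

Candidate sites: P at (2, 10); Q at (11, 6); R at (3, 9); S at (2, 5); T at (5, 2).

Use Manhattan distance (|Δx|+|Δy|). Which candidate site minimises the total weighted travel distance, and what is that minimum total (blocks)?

Q, total 662 blocks

Total weighted distance at each candidate:
  P (2, 10): total = 854
  Q (11, 6): total = 662
  R (3, 9): total = 830
  S (2, 5): total = 1238
  T (5, 2): total = 1258
Minimum is at Q with total 662 blocks.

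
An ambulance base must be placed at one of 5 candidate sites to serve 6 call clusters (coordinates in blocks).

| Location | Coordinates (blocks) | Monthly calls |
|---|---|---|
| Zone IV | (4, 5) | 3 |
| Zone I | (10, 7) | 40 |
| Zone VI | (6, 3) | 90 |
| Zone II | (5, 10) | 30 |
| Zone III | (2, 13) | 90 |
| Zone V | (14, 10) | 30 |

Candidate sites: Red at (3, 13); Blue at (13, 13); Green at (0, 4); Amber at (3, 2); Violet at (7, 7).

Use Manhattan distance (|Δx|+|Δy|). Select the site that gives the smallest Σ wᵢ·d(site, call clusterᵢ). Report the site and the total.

Total weighted distance at each candidate:
  Red (3, 13): total = 2377
  Blue (13, 13): total = 3381
  Green (0, 4): total = 3085
  Amber (3, 2): total = 2802
  Violet (7, 7): total = 2025
Minimum is at Violet with total 2025 blocks.

Violet, total 2025 blocks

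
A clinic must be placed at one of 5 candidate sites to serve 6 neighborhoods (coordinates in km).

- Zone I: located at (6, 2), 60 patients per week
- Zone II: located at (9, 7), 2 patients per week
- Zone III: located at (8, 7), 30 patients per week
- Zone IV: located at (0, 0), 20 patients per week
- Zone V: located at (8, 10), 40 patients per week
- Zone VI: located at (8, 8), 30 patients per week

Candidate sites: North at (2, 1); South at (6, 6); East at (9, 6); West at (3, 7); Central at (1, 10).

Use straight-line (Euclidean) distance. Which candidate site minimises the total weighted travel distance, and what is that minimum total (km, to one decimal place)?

South, total 746.9 km

Total weighted distance at each candidate:
  North (2, 1): total = 1274.4
  South (6, 6): total = 746.9
  East (9, 6): total = 792.8
  West (3, 7): total = 1050.4
  Central (1, 10): total = 1511.0
Minimum is at South with total 746.9 km.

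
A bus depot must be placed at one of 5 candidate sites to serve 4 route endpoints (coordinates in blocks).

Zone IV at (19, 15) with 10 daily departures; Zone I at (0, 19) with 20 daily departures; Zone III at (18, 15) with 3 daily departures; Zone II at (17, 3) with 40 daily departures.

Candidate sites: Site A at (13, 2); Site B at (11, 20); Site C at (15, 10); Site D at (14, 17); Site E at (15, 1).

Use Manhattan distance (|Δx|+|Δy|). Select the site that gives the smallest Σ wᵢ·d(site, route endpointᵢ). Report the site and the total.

Site C, total 954 blocks

Total weighted distance at each candidate:
  Site A (13, 2): total = 1044
  Site B (11, 20): total = 1326
  Site C (15, 10): total = 954
  Site D (14, 17): total = 1088
  Site E (15, 1): total = 1051
Minimum is at Site C with total 954 blocks.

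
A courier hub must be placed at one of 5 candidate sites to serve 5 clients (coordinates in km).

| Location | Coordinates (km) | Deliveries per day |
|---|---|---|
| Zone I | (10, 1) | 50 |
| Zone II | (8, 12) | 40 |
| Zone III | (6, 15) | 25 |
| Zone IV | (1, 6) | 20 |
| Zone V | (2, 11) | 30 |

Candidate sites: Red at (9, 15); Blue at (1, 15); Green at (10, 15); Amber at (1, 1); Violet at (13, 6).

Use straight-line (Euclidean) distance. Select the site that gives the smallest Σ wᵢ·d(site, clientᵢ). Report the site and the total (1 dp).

Total weighted distance at each candidate:
  Red (9, 15): total = 1386.0
  Blue (1, 15): total = 1565.5
  Green (10, 15): total = 1467.1
  Amber (1, 1): total = 1744.7
  Violet (13, 6): total = 1491.5
Minimum is at Red with total 1386.0 km.

Red, total 1386.0 km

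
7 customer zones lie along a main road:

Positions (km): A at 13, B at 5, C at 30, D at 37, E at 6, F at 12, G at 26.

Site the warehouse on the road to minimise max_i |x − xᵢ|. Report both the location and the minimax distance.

The 1-center on a line is the midpoint of the two extreme points: leftmost at 5, rightmost at 37.
Optimal location = (5 + 37)/2 = 21; maximum distance = (37 − 5)/2 = 16.

location 21, max distance 16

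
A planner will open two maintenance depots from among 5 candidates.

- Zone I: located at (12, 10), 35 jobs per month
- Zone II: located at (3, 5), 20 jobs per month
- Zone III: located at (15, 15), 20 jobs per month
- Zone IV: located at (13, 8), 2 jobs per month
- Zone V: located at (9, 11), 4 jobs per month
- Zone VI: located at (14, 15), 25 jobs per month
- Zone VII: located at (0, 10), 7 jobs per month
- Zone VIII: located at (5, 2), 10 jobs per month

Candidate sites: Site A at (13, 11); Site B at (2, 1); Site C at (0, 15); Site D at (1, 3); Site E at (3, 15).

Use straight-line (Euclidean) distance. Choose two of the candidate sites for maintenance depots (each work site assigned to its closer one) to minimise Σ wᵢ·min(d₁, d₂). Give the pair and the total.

Evaluate every pair (each demand assigned to the nearer of the two):
  {Site A, Site D}: total = 411.3
  {Site A, Site B}: total = 442.6
  {Site A, Site E}: total = 625.3
  {Site A, Site C}: total = 628.2
  {Site D, Site E}: total = 1067.2
  {Site B, Site E}: total = 1083.5
  {Site C, Site E}: total = 1295.1
  {Site C, Site D}: total = 1303.2
  {Site B, Site C}: total = 1319.6
  {Site B, Site D}: total = 1476.4
Best pair: {Site A, Site D} with total 411.3.

{Site A, Site D}, total 411.3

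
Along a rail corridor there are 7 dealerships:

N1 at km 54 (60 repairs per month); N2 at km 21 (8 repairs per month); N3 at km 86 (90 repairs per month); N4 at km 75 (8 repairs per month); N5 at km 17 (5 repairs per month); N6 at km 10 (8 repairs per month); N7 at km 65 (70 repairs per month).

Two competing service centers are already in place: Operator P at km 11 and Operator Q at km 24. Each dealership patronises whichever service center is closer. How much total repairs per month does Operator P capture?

13

The indifferent point is the midpoint (11+24)/2 = 17.5; dealerships left of it (closer to Operator P at 11) go to Operator P, those right go to Operator Q.
  N6 at 10 (w=8) → Operator P
  N5 at 17 (w=5) → Operator P
  N2 at 21 (w=8) → Operator Q
  N1 at 54 (w=60) → Operator Q
  N7 at 65 (w=70) → Operator Q
  N4 at 75 (w=8) → Operator Q
  N3 at 86 (w=90) → Operator Q
Operator P captures 13; Operator Q captures 236.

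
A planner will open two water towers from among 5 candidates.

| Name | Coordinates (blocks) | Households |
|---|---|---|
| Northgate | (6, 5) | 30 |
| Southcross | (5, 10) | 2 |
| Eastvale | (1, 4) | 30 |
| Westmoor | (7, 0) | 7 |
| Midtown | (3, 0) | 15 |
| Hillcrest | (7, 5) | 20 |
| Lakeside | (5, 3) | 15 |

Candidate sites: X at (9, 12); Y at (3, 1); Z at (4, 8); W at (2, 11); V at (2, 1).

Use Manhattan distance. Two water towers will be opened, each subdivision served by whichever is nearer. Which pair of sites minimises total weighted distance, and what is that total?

{Y, Z}, total 536

Evaluate every pair (each demand assigned to the nearer of the two):
  {Y, Z}: total = 536
  {Z, V}: total = 543
  {Y, V}: total = 622
  {Y, W}: total = 638
  {X, Y}: total = 642
  {W, V}: total = 695
  {X, V}: total = 699
  {X, Z}: total = 788
  {Z, W}: total = 788
  {X, W}: total = 1171
Best pair: {Y, Z} with total 536.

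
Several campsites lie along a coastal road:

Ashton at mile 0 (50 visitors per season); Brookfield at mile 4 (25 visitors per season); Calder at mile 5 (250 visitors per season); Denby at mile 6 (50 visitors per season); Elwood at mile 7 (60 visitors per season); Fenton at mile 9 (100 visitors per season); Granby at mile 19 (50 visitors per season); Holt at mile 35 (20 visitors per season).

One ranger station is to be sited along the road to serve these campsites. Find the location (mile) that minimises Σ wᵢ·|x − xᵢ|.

x = 5

For a sum of weighted absolute distances on a line, the optimum is the weighted median (not the mean). Total weight W = 605; half-weight = 302.5.
Sort by position and accumulate weight:
  mile 0 (Ashton, w=50) → cum 50
  mile 4 (Brookfield, w=25) → cum 75
  mile 5 (Calder, w=250) → cum 325  ≥ 302.5 → median here
  mile 6 (Denby, w=50) → cum 375
  mile 7 (Elwood, w=60) → cum 435
  mile 9 (Fenton, w=100) → cum 535
  mile 19 (Granby, w=50) → cum 585
  mile 35 (Holt, w=20) → cum 605
Optimal location: mile 5.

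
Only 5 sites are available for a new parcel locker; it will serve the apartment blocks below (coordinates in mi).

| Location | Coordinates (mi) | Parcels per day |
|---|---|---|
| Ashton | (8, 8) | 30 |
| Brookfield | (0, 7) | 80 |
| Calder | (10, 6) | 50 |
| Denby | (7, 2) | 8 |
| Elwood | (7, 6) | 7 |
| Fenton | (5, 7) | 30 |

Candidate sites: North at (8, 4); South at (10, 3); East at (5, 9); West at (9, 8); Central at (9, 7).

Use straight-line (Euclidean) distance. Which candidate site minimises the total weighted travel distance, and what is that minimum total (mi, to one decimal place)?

East, total 960.7 mi

Total weighted distance at each candidate:
  North (8, 4): total = 1105.8
  South (10, 3): total = 1420.3
  East (5, 9): total = 960.7
  West (9, 8): total = 1060.3
  Central (9, 7): total = 1011.9
Minimum is at East with total 960.7 mi.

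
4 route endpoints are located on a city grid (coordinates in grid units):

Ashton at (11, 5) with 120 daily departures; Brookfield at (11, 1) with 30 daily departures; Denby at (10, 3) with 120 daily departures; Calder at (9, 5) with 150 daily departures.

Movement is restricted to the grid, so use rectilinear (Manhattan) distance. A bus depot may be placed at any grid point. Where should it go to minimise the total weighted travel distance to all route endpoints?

(10, 5)

Manhattan distance separates: Σwᵢ(|x−xᵢ|+|y−yᵢ|) = Σwᵢ|x−xᵢ| + Σwᵢ|y−yᵢ|, so x and y are optimised independently as 1-D weighted medians.
Total weight W = 420; half = 210.
x-coordinate, sorted with cumulative weight:
  x=9 (Calder, w=150) cum 150
  x=10 (Denby, w=120) cum 270  ← median
  x=11 (Ashton, w=120) cum 390
  x=11 (Brookfield, w=30) cum 420
⇒ x* = 10
y-coordinate, sorted with cumulative weight:
  y=1 (Brookfield, w=30) cum 30
  y=3 (Denby, w=120) cum 150
  y=5 (Ashton, w=120) cum 270  ← median
  y=5 (Calder, w=150) cum 420
⇒ y* = 5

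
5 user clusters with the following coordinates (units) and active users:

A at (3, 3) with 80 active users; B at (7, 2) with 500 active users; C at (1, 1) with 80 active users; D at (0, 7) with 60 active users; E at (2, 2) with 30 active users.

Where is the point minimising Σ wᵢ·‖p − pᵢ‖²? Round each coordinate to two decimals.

(5.17, 2.40)

The minimiser of Σwᵢ‖p−pᵢ‖² is the weighted centroid p* = (Σwᵢpᵢ)/(Σwᵢ).
Σwᵢ = 750.
Σwᵢxᵢ = 80·3 + 500·7 + 80·1 + 60·0 + 30·2 = 3880.
Σwᵢyᵢ = 80·3 + 500·2 + 80·1 + 60·7 + 30·2 = 1800.
x* = 3880/750 = 5.17, y* = 1800/750 = 2.40.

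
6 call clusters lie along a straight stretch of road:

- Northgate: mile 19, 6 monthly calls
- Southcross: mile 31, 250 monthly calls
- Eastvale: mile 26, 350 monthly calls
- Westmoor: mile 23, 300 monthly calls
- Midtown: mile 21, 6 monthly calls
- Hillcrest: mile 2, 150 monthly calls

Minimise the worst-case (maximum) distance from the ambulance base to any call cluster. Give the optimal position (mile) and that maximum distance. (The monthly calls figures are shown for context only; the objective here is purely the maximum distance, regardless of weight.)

location 16.5, max distance 14.5

The 1-center on a line is the midpoint of the two extreme points: leftmost at 2, rightmost at 31.
Optimal location = (2 + 31)/2 = 16.5; maximum distance = (31 − 2)/2 = 14.5.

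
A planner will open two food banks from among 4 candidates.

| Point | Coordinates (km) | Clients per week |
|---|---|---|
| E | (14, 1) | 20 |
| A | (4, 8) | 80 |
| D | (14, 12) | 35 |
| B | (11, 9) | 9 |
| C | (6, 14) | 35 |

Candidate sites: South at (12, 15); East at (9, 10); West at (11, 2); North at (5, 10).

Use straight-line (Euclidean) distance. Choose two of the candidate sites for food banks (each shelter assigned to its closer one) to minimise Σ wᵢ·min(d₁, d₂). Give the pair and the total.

{East, North}, total 737.7

Evaluate every pair (each demand assigned to the nearer of the two):
  {East, North}: total = 737.7
  {South, North}: total = 758.7
  {West, North}: total = 763.9
  {East, West}: total = 877.7
  {South, East}: total = 958.0
  {South, West}: total = 1194.6
Best pair: {East, North} with total 737.7.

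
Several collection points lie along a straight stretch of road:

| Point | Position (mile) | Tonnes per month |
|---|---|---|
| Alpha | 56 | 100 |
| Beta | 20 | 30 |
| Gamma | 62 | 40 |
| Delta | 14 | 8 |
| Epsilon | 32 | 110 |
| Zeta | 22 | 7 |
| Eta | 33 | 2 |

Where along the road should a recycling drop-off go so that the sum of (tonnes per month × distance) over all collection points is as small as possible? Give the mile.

For a sum of weighted absolute distances on a line, the optimum is the weighted median (not the mean). Total weight W = 297; half-weight = 148.5.
Sort by position and accumulate weight:
  mile 14 (Delta, w=8) → cum 8
  mile 20 (Beta, w=30) → cum 38
  mile 22 (Zeta, w=7) → cum 45
  mile 32 (Epsilon, w=110) → cum 155  ≥ 148.5 → median here
  mile 33 (Eta, w=2) → cum 157
  mile 56 (Alpha, w=100) → cum 257
  mile 62 (Gamma, w=40) → cum 297
Optimal location: mile 32.

x = 32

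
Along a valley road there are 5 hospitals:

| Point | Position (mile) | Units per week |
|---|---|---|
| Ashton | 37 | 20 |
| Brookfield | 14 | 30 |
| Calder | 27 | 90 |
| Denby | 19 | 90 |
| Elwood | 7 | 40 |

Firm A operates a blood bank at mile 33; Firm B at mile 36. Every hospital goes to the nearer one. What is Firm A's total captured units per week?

250

The indifferent point is the midpoint (33+36)/2 = 34.5; hospitals left of it (closer to Firm A at 33) go to Firm A, those right go to Firm B.
  Elwood at 7 (w=40) → Firm A
  Brookfield at 14 (w=30) → Firm A
  Denby at 19 (w=90) → Firm A
  Calder at 27 (w=90) → Firm A
  Ashton at 37 (w=20) → Firm B
Firm A captures 250; Firm B captures 20.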